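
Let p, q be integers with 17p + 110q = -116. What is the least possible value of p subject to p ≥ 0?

32

gcd(110, 17):
  110 = 6·17 + 8
  17 = 2·8 + 1
  8 = 8·1
so gcd(110, 17) = 1.
1 divides -116, so solutions exist.
Back-substitute for Bézout coefficients:
  1 = 17 - 2·8
  ... = 17·(13) + 110·(-2)
Scale by -116/1 = -116: (p₀, q₀) = (-1508, 232).
General solution: p = -1508 + 110t, q = 232 - 17t for integer t.
p ≥ 0: smallest is -1508 mod 110 = 32 (at t = 14), with q = -6.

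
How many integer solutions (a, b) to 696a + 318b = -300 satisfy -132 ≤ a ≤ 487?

gcd(696, 318):
  696 = 2×318 + 60
  318 = 5×60 + 18
  60 = 3×18 + 6
  18 = 3×6
so gcd(696, 318) = 6.
Back-substitute for Bézout coefficients:
  6 = 60 - 3×18
  ... = 696×(16) + 318×(-35)
Scale by -50: particular solution (-800, 1750); reduce a mod 53: (48, -106).
General solution: a = 48 + 53t, b = -106 - 116t for integer t.
-132 ≤ 48 + 53t ≤ 487 gives t ∈ [-3, 8], which is 12 values.

12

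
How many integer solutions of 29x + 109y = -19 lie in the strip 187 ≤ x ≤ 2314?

gcd(109, 29):
  109 = 3×29 + 22
  29 = 1×22 + 7
  22 = 3×7 + 1
  7 = 7×1
so gcd(109, 29) = 1.
Back-substitute for Bézout coefficients:
  1 = 22 - 3×7
  ... = 29×(-15) + 109×(4)
Scale by -19: particular solution (285, -76); reduce x mod 109: (67, -18).
General solution: x = 67 + 109t, y = -18 - 29t for integer t.
187 ≤ 67 + 109t ≤ 2314 gives t ∈ [2, 20], which is 19 values.

19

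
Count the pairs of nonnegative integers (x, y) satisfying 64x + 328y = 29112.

gcd(328, 64) = 8  (328 = 5×64 + 8, 64 = 8×8).
Back-substituting, 64×(-5) + 328×(1) = 8.
Scale by 3639: one solution is (-18195, 3639). Reduce x mod 41: (9, 87).
General: x = 9 + 41t, y = 87 - 8t.
x ≥ 0 ⇒ t ≥ 0; y ≥ 0 ⇒ t ≤ 10. So t ∈ [0, 10]: 11 solutions.

11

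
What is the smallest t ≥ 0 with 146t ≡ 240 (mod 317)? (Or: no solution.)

gcd(317, 146):
  317 = 2·146 + 25
  146 = 5·25 + 21
  25 = 1·21 + 4
  21 = 5·4 + 1
  4 = 4·1
so gcd(317, 146) = 1.
1 divides 240, so solutions exist.
Back-substitute for Bézout coefficients:
  1 = 21 - 5·4
  ... = 146·(76) + 317·(-35)
So 146·(76) ≡ 1 (mod 317); multiply by 240: t ≡ 18240 (mod 317).
Smallest nonnegative: t = 18240 mod 317 = 171.

171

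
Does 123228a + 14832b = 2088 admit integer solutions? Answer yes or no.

gcd(123228, 14832) = 36  (123228 = 8*14832 + 4572, 14832 = 3*4572 + 1116, 4572 = 4*1116 + 108, 1116 = 10*108 + 36, 108 = 3*36).
36 divides 2088, so integer solutions exist.

yes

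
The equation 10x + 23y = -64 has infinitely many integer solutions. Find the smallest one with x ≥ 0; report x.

12

gcd(23, 10):
  23 = 2×10 + 3
  10 = 3×3 + 1
  3 = 3×1
so gcd(23, 10) = 1.
1 divides -64, so solutions exist.
Back-substitute for Bézout coefficients:
  1 = 10 - 3×3
  ... = 10×(7) + 23×(-3)
Scale by -64/1 = -64: (x₀, y₀) = (-448, 192).
General solution: x = -448 + 23t, y = 192 - 10t for integer t.
x ≥ 0: smallest is -448 mod 23 = 12 (at t = 20), with y = -8.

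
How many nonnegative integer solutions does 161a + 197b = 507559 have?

gcd(197, 161) = 1.
By Bézout, 161·(93) + 197·(-76) = 1.
One solution: (14, 2565).
General: a = 14 + 197t, b = 2565 - 161t.
a ≥ 0 ⇒ t ≥ 0; b ≥ 0 ⇒ t ≤ 15. So t ∈ [0, 15]: 16 solutions.

16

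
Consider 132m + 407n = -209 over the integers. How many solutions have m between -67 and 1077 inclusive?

31

gcd(407, 132):
  407 = 3*132 + 11
  132 = 12*11
so gcd(407, 132) = 11.
Back-substitute for Bézout coefficients:
  11 = 407 - 3*132
  ... = 132*(-3) + 407*(1)
Scale by -19: particular solution (57, -19); reduce m mod 37: (20, -7).
General solution: m = 20 + 37t, n = -7 - 12t for integer t.
-67 ≤ 20 + 37t ≤ 1077 gives t ∈ [-2, 28], which is 31 values.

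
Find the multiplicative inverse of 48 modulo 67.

gcd(67, 48) = 1.
By Bézout, 48×(7) + 67×(-5) = 1.
So 48×7 ≡ 1 (mod 67), and 7 mod 67 = 7.

7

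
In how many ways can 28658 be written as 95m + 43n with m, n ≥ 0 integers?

7

gcd(95, 43):
  95 = 2×43 + 9
  43 = 4×9 + 7
  9 = 1×7 + 2
  7 = 3×2 + 1
  2 = 2×1
so gcd(95, 43) = 1.
Back-substitute for Bézout coefficients:
  1 = 7 - 3×2
  ... = 95×(-19) + 43×(42)
Scale by 28658: one solution is (-544502, 1203636). Reduce m mod 43: (7, 651).
General: m = 7 + 43t, n = 651 - 95t.
m ≥ 0 ⇒ t ≥ 0; n ≥ 0 ⇒ t ≤ 6. So t ∈ [0, 6]: 7 solutions.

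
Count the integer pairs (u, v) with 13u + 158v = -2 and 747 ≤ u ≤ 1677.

gcd(158, 13) = 1  (158 = 12*13 + 2, 13 = 6*2 + 1, 2 = 2*1).
Back-substituting, 13*(73) + 158*(-6) = 1.
Scale by -2: particular solution (-146, 12); reduce u mod 158: (12, -1).
General solution: u = 12 + 158t, v = -1 - 13t for integer t.
747 ≤ 12 + 158t ≤ 1677 gives t ∈ [5, 10], which is 6 values.

6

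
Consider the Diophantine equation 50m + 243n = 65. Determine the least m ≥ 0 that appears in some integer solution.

gcd(243, 50) = 1.
1 divides 65, so solutions exist.
By Bézout, 50·(-34) + 243·(7) = 1.
Scale by 65/1 = 65: (m₀, n₀) = (-2210, 455).
General solution: m = -2210 + 243t, n = 455 - 50t for integer t.
m ≥ 0: smallest is -2210 mod 243 = 220 (at t = 10), with n = -45.

220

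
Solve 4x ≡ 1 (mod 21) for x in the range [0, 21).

16

gcd(21, 4) = 1  (21 = 5*4 + 1, 4 = 4*1).
Back-substituting, 4*(-5) + 21*(1) = 1.
So 4*-5 ≡ 1 (mod 21), and -5 mod 21 = 16.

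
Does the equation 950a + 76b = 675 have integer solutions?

gcd(950, 76) = 38  (950 = 12×76 + 38, 76 = 2×38).
38 does not divide 675 (remainder 29), so no integer solutions.

no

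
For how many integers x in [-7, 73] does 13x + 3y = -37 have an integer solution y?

gcd(13, 3) = 1  (13 = 4·3 + 1, 3 = 3·1).
Back-substituting, 13·(1) + 3·(-4) = 1.
Scale by -37: particular solution (-37, 148); reduce x mod 3: (2, -21).
General solution: x = 2 + 3t, y = -21 - 13t for integer t.
-7 ≤ 2 + 3t ≤ 73 gives t ∈ [-3, 23], which is 27 values.

27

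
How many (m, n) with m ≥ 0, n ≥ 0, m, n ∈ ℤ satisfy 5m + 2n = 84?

9

gcd(5, 2):
  5 = 2·2 + 1
  2 = 2·1
so gcd(5, 2) = 1.
Back-substitute for Bézout coefficients:
  1 = 5 - 2·2
  ... = 5·(1) + 2·(-2)
Scale by 84: one solution is (84, -168). Reduce m mod 2: (0, 42).
General: m = 0 + 2t, n = 42 - 5t.
m ≥ 0 ⇒ t ≥ 0; n ≥ 0 ⇒ t ≤ 8. So t ∈ [0, 8]: 9 solutions.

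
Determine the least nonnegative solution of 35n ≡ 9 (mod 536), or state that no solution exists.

475

gcd(536, 35) = 1  (536 = 15*35 + 11, 35 = 3*11 + 2, 11 = 5*2 + 1, 2 = 2*1).
1 divides 9, so solutions exist.
Back-substituting, 35*(-245) + 536*(16) = 1.
So 35*(-245) ≡ 1 (mod 536); multiply by 9: n ≡ -2205 (mod 536).
Smallest nonnegative: n = -2205 mod 536 = 475.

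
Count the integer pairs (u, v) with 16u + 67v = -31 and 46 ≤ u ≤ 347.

gcd(67, 16):
  67 = 4*16 + 3
  16 = 5*3 + 1
  3 = 3*1
so gcd(67, 16) = 1.
Back-substitute for Bézout coefficients:
  1 = 16 - 5*3
  ... = 16*(21) + 67*(-5)
Scale by -31: particular solution (-651, 155); reduce u mod 67: (19, -5).
General solution: u = 19 + 67t, v = -5 - 16t for integer t.
46 ≤ 19 + 67t ≤ 347 gives t ∈ [1, 4], which is 4 values.

4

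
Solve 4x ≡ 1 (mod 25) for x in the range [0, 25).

gcd(25, 4) = 1  (25 = 6·4 + 1, 4 = 4·1).
Back-substituting, 4·(-6) + 25·(1) = 1.
So 4·-6 ≡ 1 (mod 25), and -6 mod 25 = 19.

19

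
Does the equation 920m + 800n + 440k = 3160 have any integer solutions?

yes

gcd(920, 800) = 40  (920 = 1×800 + 120, 800 = 6×120 + 80, 120 = 1×80 + 40, 80 = 2×40).
gcd(40, 440) = 40.
40 divides 3160, so integer solutions exist.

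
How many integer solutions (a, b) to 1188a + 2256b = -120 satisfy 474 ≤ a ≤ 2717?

gcd(2256, 1188) = 12  (2256 = 1×1188 + 1068, 1188 = 1×1068 + 120, 1068 = 8×120 + 108, 120 = 1×108 + 12, 108 = 9×12).
Back-substituting, 1188×(19) + 2256×(-10) = 12.
Scale by -10: particular solution (-190, 100); reduce a mod 188: (186, -98).
General solution: a = 186 + 188t, b = -98 - 99t for integer t.
474 ≤ 186 + 188t ≤ 2717 gives t ∈ [2, 13], which is 12 values.

12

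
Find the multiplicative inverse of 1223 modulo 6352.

3511

gcd(6352, 1223) = 1.
By Bézout, 1223×(-2841) + 6352×(547) = 1.
So 1223×-2841 ≡ 1 (mod 6352), and -2841 mod 6352 = 3511.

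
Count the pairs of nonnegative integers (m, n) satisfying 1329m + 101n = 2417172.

gcd(1329, 101) = 1.
By Bézout, 1329·(19) + 101·(-250) = 1.
One solution: (53, 23235).
General: m = 53 + 101t, n = 23235 - 1329t.
m ≥ 0 ⇒ t ≥ 0; n ≥ 0 ⇒ t ≤ 17. So t ∈ [0, 17]: 18 solutions.

18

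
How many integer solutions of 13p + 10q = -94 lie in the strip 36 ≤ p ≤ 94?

6

gcd(13, 10) = 1.
By Bézout, 13*(-3) + 10*(4) = 1.
Particular solution: (2, -12).
General solution: p = 2 + 10t, q = -12 - 13t for integer t.
36 ≤ 2 + 10t ≤ 94 gives t ∈ [4, 9], which is 6 values.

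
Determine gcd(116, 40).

gcd(116, 40):
  116 = 2·40 + 36
  40 = 1·36 + 4
  36 = 9·4
so gcd(116, 40) = 4.

4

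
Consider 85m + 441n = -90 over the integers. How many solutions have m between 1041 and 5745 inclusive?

11

gcd(441, 85) = 1  (441 = 5·85 + 16, 85 = 5·16 + 5, 16 = 3·5 + 1, 5 = 5·1).
Back-substituting, 85·(-83) + 441·(16) = 1.
Scale by -90: particular solution (7470, -1440); reduce m mod 441: (414, -80).
General solution: m = 414 + 441t, n = -80 - 85t for integer t.
1041 ≤ 414 + 441t ≤ 5745 gives t ∈ [2, 12], which is 11 values.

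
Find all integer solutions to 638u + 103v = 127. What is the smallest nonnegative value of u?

gcd(638, 103) = 1  (638 = 6×103 + 20, 103 = 5×20 + 3, 20 = 6×3 + 2, 3 = 1×2 + 1, 2 = 2×1).
1 divides 127, so solutions exist.
Back-substituting, 638×(-36) + 103×(223) = 1.
Scale by 127/1 = 127: (u₀, v₀) = (-4572, 28321).
General solution: u = -4572 + 103t, v = 28321 - 638t for integer t.
u ≥ 0: smallest is -4572 mod 103 = 63 (at t = 45), with v = -389.

63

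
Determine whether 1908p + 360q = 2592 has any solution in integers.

yes

gcd(1908, 360) = 36  (1908 = 5*360 + 108, 360 = 3*108 + 36, 108 = 3*36).
36 divides 2592, so integer solutions exist.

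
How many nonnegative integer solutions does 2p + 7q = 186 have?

14

gcd(7, 2):
  7 = 3×2 + 1
  2 = 2×1
so gcd(7, 2) = 1.
Back-substitute for Bézout coefficients:
  1 = 7 - 3×2
  ... = 2×(-3) + 7×(1)
Scale by 186: one solution is (-558, 186). Reduce p mod 7: (2, 26).
General: p = 2 + 7t, q = 26 - 2t.
p ≥ 0 ⇒ t ≥ 0; q ≥ 0 ⇒ t ≤ 13. So t ∈ [0, 13]: 14 solutions.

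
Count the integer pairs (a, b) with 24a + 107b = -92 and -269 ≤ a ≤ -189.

1

gcd(107, 24) = 1  (107 = 4*24 + 11, 24 = 2*11 + 2, 11 = 5*2 + 1, 2 = 2*1).
Back-substituting, 24*(-49) + 107*(11) = 1.
Scale by -92: particular solution (4508, -1012); reduce a mod 107: (14, -4).
General solution: a = 14 + 107t, b = -4 - 24t for integer t.
-269 ≤ 14 + 107t ≤ -189 gives t ∈ [-2, -2], which is 1 value.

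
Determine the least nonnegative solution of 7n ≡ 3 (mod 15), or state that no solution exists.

gcd(15, 7) = 1  (15 = 2·7 + 1, 7 = 7·1).
1 divides 3, so solutions exist.
Back-substituting, 7·(-2) + 15·(1) = 1.
So 7·(-2) ≡ 1 (mod 15); multiply by 3: n ≡ -6 (mod 15).
Smallest nonnegative: n = -6 mod 15 = 9.

9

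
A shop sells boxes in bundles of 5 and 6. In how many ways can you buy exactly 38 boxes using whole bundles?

Need nonnegative integers with 5j + 6k = 38.
gcd(5, 6) = 1, and 5·(-1) + 6·(1) = 1.
So (j₀, k₀) = (-38, 38); general j = -38 + 6t, k = 38 - 5t.
j ≥ 0 ⇒ t ≥ 7; k ≥ 0 ⇒ t ≤ 7. That's 1 value of t.

1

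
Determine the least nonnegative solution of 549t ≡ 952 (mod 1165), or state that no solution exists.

528

gcd(1165, 549) = 1.
1 divides 952, so solutions exist.
By Bézout, 549×(539) + 1165×(-254) = 1.
So 549×(539) ≡ 1 (mod 1165); multiply by 952: t ≡ 513128 (mod 1165).
Smallest nonnegative: t = 513128 mod 1165 = 528.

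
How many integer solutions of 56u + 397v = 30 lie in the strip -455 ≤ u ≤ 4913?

14

gcd(397, 56):
  397 = 7*56 + 5
  56 = 11*5 + 1
  5 = 5*1
so gcd(397, 56) = 1.
Back-substitute for Bézout coefficients:
  1 = 56 - 11*5
  ... = 56*(78) + 397*(-11)
Scale by 30: particular solution (2340, -330); reduce u mod 397: (355, -50).
General solution: u = 355 + 397t, v = -50 - 56t for integer t.
-455 ≤ 355 + 397t ≤ 4913 gives t ∈ [-2, 11], which is 14 values.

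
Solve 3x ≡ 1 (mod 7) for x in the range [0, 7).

5

gcd(7, 3) = 1.
By Bézout, 3·(-2) + 7·(1) = 1.
So 3·-2 ≡ 1 (mod 7), and -2 mod 7 = 5.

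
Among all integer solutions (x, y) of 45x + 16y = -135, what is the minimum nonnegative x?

13

gcd(45, 16):
  45 = 2×16 + 13
  16 = 1×13 + 3
  13 = 4×3 + 1
  3 = 3×1
so gcd(45, 16) = 1.
1 divides -135, so solutions exist.
Back-substitute for Bézout coefficients:
  1 = 13 - 4×3
  ... = 45×(5) + 16×(-14)
Scale by -135/1 = -135: (x₀, y₀) = (-675, 1890).
General solution: x = -675 + 16t, y = 1890 - 45t for integer t.
x ≥ 0: smallest is -675 mod 16 = 13 (at t = 43), with y = -45.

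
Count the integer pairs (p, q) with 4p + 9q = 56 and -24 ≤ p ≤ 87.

13

gcd(9, 4):
  9 = 2*4 + 1
  4 = 4*1
so gcd(9, 4) = 1.
Back-substitute for Bézout coefficients:
  1 = 9 - 2*4
  ... = 4*(-2) + 9*(1)
Scale by 56: particular solution (-112, 56); reduce p mod 9: (5, 4).
General solution: p = 5 + 9t, q = 4 - 4t for integer t.
-24 ≤ 5 + 9t ≤ 87 gives t ∈ [-3, 9], which is 13 values.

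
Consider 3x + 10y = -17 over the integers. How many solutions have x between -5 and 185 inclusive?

19

gcd(10, 3):
  10 = 3*3 + 1
  3 = 3*1
so gcd(10, 3) = 1.
Back-substitute for Bézout coefficients:
  1 = 10 - 3*3
  ... = 3*(-3) + 10*(1)
Scale by -17: particular solution (51, -17); reduce x mod 10: (1, -2).
General solution: x = 1 + 10t, y = -2 - 3t for integer t.
-5 ≤ 1 + 10t ≤ 185 gives t ∈ [0, 18], which is 19 values.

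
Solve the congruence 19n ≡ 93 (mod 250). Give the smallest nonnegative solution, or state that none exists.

gcd(250, 19) = 1.
1 divides 93, so solutions exist.
By Bézout, 19×(79) + 250×(-6) = 1.
So 19×(79) ≡ 1 (mod 250); multiply by 93: n ≡ 7347 (mod 250).
Smallest nonnegative: n = 7347 mod 250 = 97.

97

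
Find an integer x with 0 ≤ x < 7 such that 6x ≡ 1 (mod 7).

6

gcd(7, 6):
  7 = 1·6 + 1
  6 = 6·1
so gcd(7, 6) = 1.
Back-substitute for Bézout coefficients:
  1 = 7 - 1·6
  ... = 6·(-1) + 7·(1)
So 6·-1 ≡ 1 (mod 7), and -1 mod 7 = 6.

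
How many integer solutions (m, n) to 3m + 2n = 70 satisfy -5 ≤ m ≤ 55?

30

gcd(3, 2) = 1  (3 = 1*2 + 1, 2 = 2*1).
Back-substituting, 3*(1) + 2*(-1) = 1.
Scale by 70: particular solution (70, -70); reduce m mod 2: (0, 35).
General solution: m = 0 + 2t, n = 35 - 3t for integer t.
-5 ≤ 0 + 2t ≤ 55 gives t ∈ [-2, 27], which is 30 values.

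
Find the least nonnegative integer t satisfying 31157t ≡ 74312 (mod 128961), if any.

1360

gcd(128961, 31157):
  128961 = 4*31157 + 4333
  31157 = 7*4333 + 826
  4333 = 5*826 + 203
  826 = 4*203 + 14
  203 = 14*14 + 7
  14 = 2*7
so gcd(128961, 31157) = 7.
7 divides 74312, so solutions exist.
Back-substitute for Bézout coefficients:
  7 = 203 - 14*14
  ... = 31157*(-8899) + 128961*(2150)
So 31157*(-8899) ≡ 7 (mod 128961); multiply by 10616: t ≡ -94471784 (mod 18423).
Smallest nonnegative: t = -94471784 mod 18423 = 1360.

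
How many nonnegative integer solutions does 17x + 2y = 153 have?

5

gcd(17, 2):
  17 = 8*2 + 1
  2 = 2*1
so gcd(17, 2) = 1.
Back-substitute for Bézout coefficients:
  1 = 17 - 8*2
  ... = 17*(1) + 2*(-8)
Scale by 153: one solution is (153, -1224). Reduce x mod 2: (1, 68).
General: x = 1 + 2t, y = 68 - 17t.
x ≥ 0 ⇒ t ≥ 0; y ≥ 0 ⇒ t ≤ 4. So t ∈ [0, 4]: 5 solutions.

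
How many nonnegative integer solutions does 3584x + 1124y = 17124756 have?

17

gcd(3584, 1124) = 4.
By Bézout, 3584*(-53) + 1124*(169) = 4.
One solution: (268, 14381).
General: x = 268 + 281t, y = 14381 - 896t.
x ≥ 0 ⇒ t ≥ 0; y ≥ 0 ⇒ t ≤ 16. So t ∈ [0, 16]: 17 solutions.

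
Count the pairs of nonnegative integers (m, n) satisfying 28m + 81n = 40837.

18

gcd(81, 28):
  81 = 2·28 + 25
  28 = 1·25 + 3
  25 = 8·3 + 1
  3 = 3·1
so gcd(81, 28) = 1.
Back-substitute for Bézout coefficients:
  1 = 25 - 8·3
  ... = 28·(-26) + 81·(9)
Scale by 40837: one solution is (-1061762, 367533). Reduce m mod 81: (67, 481).
General: m = 67 + 81t, n = 481 - 28t.
m ≥ 0 ⇒ t ≥ 0; n ≥ 0 ⇒ t ≤ 17. So t ∈ [0, 17]: 18 solutions.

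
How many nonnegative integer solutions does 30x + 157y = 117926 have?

25

gcd(157, 30) = 1.
By Bézout, 30*(-68) + 157*(13) = 1.
One solution: (121, 728).
General: x = 121 + 157t, y = 728 - 30t.
x ≥ 0 ⇒ t ≥ 0; y ≥ 0 ⇒ t ≤ 24. So t ∈ [0, 24]: 25 solutions.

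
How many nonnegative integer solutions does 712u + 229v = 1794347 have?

gcd(712, 229):
  712 = 3*229 + 25
  229 = 9*25 + 4
  25 = 6*4 + 1
  4 = 4*1
so gcd(712, 229) = 1.
Back-substitute for Bézout coefficients:
  1 = 25 - 6*4
  ... = 712*(55) + 229*(-171)
Scale by 1794347: one solution is (98689085, -306833337). Reduce u mod 229: (161, 7335).
General: u = 161 + 229t, v = 7335 - 712t.
u ≥ 0 ⇒ t ≥ 0; v ≥ 0 ⇒ t ≤ 10. So t ∈ [0, 10]: 11 solutions.

11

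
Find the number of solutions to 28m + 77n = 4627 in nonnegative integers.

gcd(77, 28) = 7  (77 = 2*28 + 21, 28 = 1*21 + 7, 21 = 3*7).
Back-substituting, 28*(3) + 77*(-1) = 7.
Scale by 661: one solution is (1983, -661). Reduce m mod 11: (3, 59).
General: m = 3 + 11t, n = 59 - 4t.
m ≥ 0 ⇒ t ≥ 0; n ≥ 0 ⇒ t ≤ 14. So t ∈ [0, 14]: 15 solutions.

15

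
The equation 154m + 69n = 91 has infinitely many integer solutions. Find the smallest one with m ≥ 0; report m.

10

gcd(154, 69):
  154 = 2*69 + 16
  69 = 4*16 + 5
  16 = 3*5 + 1
  5 = 5*1
so gcd(154, 69) = 1.
1 divides 91, so solutions exist.
Back-substitute for Bézout coefficients:
  1 = 16 - 3*5
  ... = 154*(13) + 69*(-29)
Scale by 91/1 = 91: (m₀, n₀) = (1183, -2639).
General solution: m = 1183 + 69t, n = -2639 - 154t for integer t.
m ≥ 0: smallest is 1183 mod 69 = 10 (at t = -17), with n = -21.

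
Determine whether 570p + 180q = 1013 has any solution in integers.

no

gcd(570, 180) = 30  (570 = 3*180 + 30, 180 = 6*30).
30 does not divide 1013 (remainder 23), so no integer solutions.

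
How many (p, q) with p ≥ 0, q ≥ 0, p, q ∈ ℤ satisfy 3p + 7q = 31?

2

gcd(7, 3):
  7 = 2*3 + 1
  3 = 3*1
so gcd(7, 3) = 1.
Back-substitute for Bézout coefficients:
  1 = 7 - 2*3
  ... = 3*(-2) + 7*(1)
Scale by 31: one solution is (-62, 31). Reduce p mod 7: (1, 4).
General: p = 1 + 7t, q = 4 - 3t.
p ≥ 0 ⇒ t ≥ 0; q ≥ 0 ⇒ t ≤ 1. So t ∈ [0, 1]: 2 solutions.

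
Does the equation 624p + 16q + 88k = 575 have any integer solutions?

no

gcd(624, 16):
  624 = 39·16
so gcd(624, 16) = 16.
gcd(16, 88) = 8.
8 does not divide 575 (remainder 7), so no integer solutions.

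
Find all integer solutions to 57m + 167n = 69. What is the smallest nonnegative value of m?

gcd(167, 57):
  167 = 2·57 + 53
  57 = 1·53 + 4
  53 = 13·4 + 1
  4 = 4·1
so gcd(167, 57) = 1.
1 divides 69, so solutions exist.
Back-substitute for Bézout coefficients:
  1 = 53 - 13·4
  ... = 57·(-41) + 167·(14)
Scale by 69/1 = 69: (m₀, n₀) = (-2829, 966).
General solution: m = -2829 + 167t, n = 966 - 57t for integer t.
m ≥ 0: smallest is -2829 mod 167 = 10 (at t = 17), with n = -3.

10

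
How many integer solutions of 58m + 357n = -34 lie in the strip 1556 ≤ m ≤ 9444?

22

gcd(357, 58) = 1  (357 = 6·58 + 9, 58 = 6·9 + 4, 9 = 2·4 + 1, 4 = 4·1).
Back-substituting, 58·(-80) + 357·(13) = 1.
Scale by -34: particular solution (2720, -442); reduce m mod 357: (221, -36).
General solution: m = 221 + 357t, n = -36 - 58t for integer t.
1556 ≤ 221 + 357t ≤ 9444 gives t ∈ [4, 25], which is 22 values.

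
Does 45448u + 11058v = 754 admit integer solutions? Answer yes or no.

gcd(45448, 11058) = 38  (45448 = 4·11058 + 1216, 11058 = 9·1216 + 114, 1216 = 10·114 + 76, 114 = 1·76 + 38, 76 = 2·38).
38 does not divide 754 (remainder 32), so no integer solutions.

no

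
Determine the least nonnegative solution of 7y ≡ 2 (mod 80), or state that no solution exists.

46

gcd(80, 7):
  80 = 11*7 + 3
  7 = 2*3 + 1
  3 = 3*1
so gcd(80, 7) = 1.
1 divides 2, so solutions exist.
Back-substitute for Bézout coefficients:
  1 = 7 - 2*3
  ... = 7*(23) + 80*(-2)
So 7*(23) ≡ 1 (mod 80); multiply by 2: y ≡ 46 (mod 80).
Smallest nonnegative: y = 46 mod 80 = 46.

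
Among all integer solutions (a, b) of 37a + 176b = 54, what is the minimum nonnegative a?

30

gcd(176, 37) = 1  (176 = 4·37 + 28, 37 = 1·28 + 9, 28 = 3·9 + 1, 9 = 9·1).
1 divides 54, so solutions exist.
Back-substituting, 37·(-19) + 176·(4) = 1.
Scale by 54/1 = 54: (a₀, b₀) = (-1026, 216).
General solution: a = -1026 + 176t, b = 216 - 37t for integer t.
a ≥ 0: smallest is -1026 mod 176 = 30 (at t = 6), with b = -6.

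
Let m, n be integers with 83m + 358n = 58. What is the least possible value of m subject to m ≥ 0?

gcd(358, 83):
  358 = 4*83 + 26
  83 = 3*26 + 5
  26 = 5*5 + 1
  5 = 5*1
so gcd(358, 83) = 1.
1 divides 58, so solutions exist.
Back-substitute for Bézout coefficients:
  1 = 26 - 5*5
  ... = 83*(-69) + 358*(16)
Scale by 58/1 = 58: (m₀, n₀) = (-4002, 928).
General solution: m = -4002 + 358t, n = 928 - 83t for integer t.
m ≥ 0: smallest is -4002 mod 358 = 294 (at t = 12), with n = -68.

294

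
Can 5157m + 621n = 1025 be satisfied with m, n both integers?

no

gcd(5157, 621) = 27  (5157 = 8·621 + 189, 621 = 3·189 + 54, 189 = 3·54 + 27, 54 = 2·27).
27 does not divide 1025 (remainder 26), so no integer solutions.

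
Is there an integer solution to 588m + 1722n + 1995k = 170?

gcd(1722, 588) = 42  (1722 = 2*588 + 546, 588 = 1*546 + 42, 546 = 13*42).
gcd(42, 1995) = 21.
21 does not divide 170 (remainder 2), so no integer solutions.

no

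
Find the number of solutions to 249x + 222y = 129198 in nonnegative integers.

gcd(249, 222) = 3  (249 = 1×222 + 27, 222 = 8×27 + 6, 27 = 4×6 + 3, 6 = 2×3).
Back-substituting, 249×(33) + 222×(-37) = 3.
Scale by 43066: one solution is (1421178, -1593442). Reduce x mod 74: (8, 573).
General: x = 8 + 74t, y = 573 - 83t.
x ≥ 0 ⇒ t ≥ 0; y ≥ 0 ⇒ t ≤ 6. So t ∈ [0, 6]: 7 solutions.

7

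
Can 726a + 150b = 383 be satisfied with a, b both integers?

gcd(726, 150) = 6.
6 does not divide 383 (remainder 5), so no integer solutions.

no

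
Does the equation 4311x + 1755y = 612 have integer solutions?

gcd(4311, 1755) = 9  (4311 = 2*1755 + 801, 1755 = 2*801 + 153, 801 = 5*153 + 36, 153 = 4*36 + 9, 36 = 4*9).
9 divides 612, so integer solutions exist.

yes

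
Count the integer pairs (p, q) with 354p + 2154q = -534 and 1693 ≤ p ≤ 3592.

5

gcd(2154, 354) = 6.
By Bézout, 354×(-73) + 2154×(12) = 6.
Particular solution: (35, -6).
General solution: p = 35 + 359t, q = -6 - 59t for integer t.
1693 ≤ 35 + 359t ≤ 3592 gives t ∈ [5, 9], which is 5 values.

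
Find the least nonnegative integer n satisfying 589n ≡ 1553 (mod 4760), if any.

gcd(4760, 589):
  4760 = 8*589 + 48
  589 = 12*48 + 13
  48 = 3*13 + 9
  13 = 1*9 + 4
  9 = 2*4 + 1
  4 = 4*1
so gcd(4760, 589) = 1.
1 divides 1553, so solutions exist.
Back-substitute for Bézout coefficients:
  1 = 9 - 2*4
  ... = 589*(-1091) + 4760*(135)
So 589*(-1091) ≡ 1 (mod 4760); multiply by 1553: n ≡ -1694323 (mod 4760).
Smallest nonnegative: n = -1694323 mod 4760 = 237.

237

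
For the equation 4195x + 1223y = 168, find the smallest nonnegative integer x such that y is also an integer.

749

gcd(4195, 1223) = 1  (4195 = 3*1223 + 526, 1223 = 2*526 + 171, 526 = 3*171 + 13, 171 = 13*13 + 2, 13 = 6*2 + 1, 2 = 2*1).
1 divides 168, so solutions exist.
Back-substituting, 4195*(565) + 1223*(-1938) = 1.
Scale by 168/1 = 168: (x₀, y₀) = (94920, -325584).
General solution: x = 94920 + 1223t, y = -325584 - 4195t for integer t.
x ≥ 0: smallest is 94920 mod 1223 = 749 (at t = -77), with y = -2569.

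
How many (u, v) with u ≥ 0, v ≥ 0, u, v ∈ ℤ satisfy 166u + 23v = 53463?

gcd(166, 23) = 1  (166 = 7×23 + 5, 23 = 4×5 + 3, 5 = 1×3 + 2, 3 = 1×2 + 1, 2 = 2×1).
Back-substituting, 166×(-9) + 23×(65) = 1.
Scale by 53463: one solution is (-481167, 3475095). Reduce u mod 23: (16, 2209).
General: u = 16 + 23t, v = 2209 - 166t.
u ≥ 0 ⇒ t ≥ 0; v ≥ 0 ⇒ t ≤ 13. So t ∈ [0, 13]: 14 solutions.

14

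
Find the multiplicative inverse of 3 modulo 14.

5

gcd(14, 3):
  14 = 4×3 + 2
  3 = 1×2 + 1
  2 = 2×1
so gcd(14, 3) = 1.
Back-substitute for Bézout coefficients:
  1 = 3 - 1×2
  ... = 3×(5) + 14×(-1)
So 3×5 ≡ 1 (mod 14), and 5 mod 14 = 5.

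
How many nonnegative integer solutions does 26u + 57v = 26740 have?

18

gcd(57, 26):
  57 = 2*26 + 5
  26 = 5*5 + 1
  5 = 5*1
so gcd(57, 26) = 1.
Back-substitute for Bézout coefficients:
  1 = 26 - 5*5
  ... = 26*(11) + 57*(-5)
Scale by 26740: one solution is (294140, -133700). Reduce u mod 57: (20, 460).
General: u = 20 + 57t, v = 460 - 26t.
u ≥ 0 ⇒ t ≥ 0; v ≥ 0 ⇒ t ≤ 17. So t ∈ [0, 17]: 18 solutions.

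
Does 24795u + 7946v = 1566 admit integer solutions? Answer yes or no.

yes

gcd(24795, 7946) = 29  (24795 = 3·7946 + 957, 7946 = 8·957 + 290, 957 = 3·290 + 87, 290 = 3·87 + 29, 87 = 3·29).
29 divides 1566, so integer solutions exist.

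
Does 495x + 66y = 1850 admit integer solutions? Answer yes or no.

gcd(495, 66) = 33  (495 = 7·66 + 33, 66 = 2·33).
33 does not divide 1850 (remainder 2), so no integer solutions.

no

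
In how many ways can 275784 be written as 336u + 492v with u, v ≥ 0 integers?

gcd(492, 336) = 12.
By Bézout, 336·(-19) + 492·(13) = 12.
One solution: (33, 538).
General: u = 33 + 41t, v = 538 - 28t.
u ≥ 0 ⇒ t ≥ 0; v ≥ 0 ⇒ t ≤ 19. So t ∈ [0, 19]: 20 solutions.

20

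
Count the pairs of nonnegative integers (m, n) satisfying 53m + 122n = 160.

gcd(122, 53) = 1.
By Bézout, 53*(-23) + 122*(10) = 1.
One solution: (102, -43).
General: m = 102 + 122t, n = -43 - 53t.
m ≥ 0 ⇒ t ≥ 0; n ≥ 0 ⇒ t ≤ -1. So t ∈ [0, -1]: 0 solutions.

0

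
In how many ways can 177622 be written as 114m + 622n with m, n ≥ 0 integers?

gcd(622, 114):
  622 = 5×114 + 52
  114 = 2×52 + 10
  52 = 5×10 + 2
  10 = 5×2
so gcd(622, 114) = 2.
Back-substitute for Bézout coefficients:
  2 = 52 - 5×10
  ... = 114×(-60) + 622×(11)
Scale by 88811: one solution is (-5328660, 976921). Reduce m mod 311: (14, 283).
General: m = 14 + 311t, n = 283 - 57t.
m ≥ 0 ⇒ t ≥ 0; n ≥ 0 ⇒ t ≤ 4. So t ∈ [0, 4]: 5 solutions.

5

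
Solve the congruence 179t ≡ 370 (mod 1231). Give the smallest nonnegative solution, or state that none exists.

gcd(1231, 179) = 1.
1 divides 370, so solutions exist.
By Bézout, 179*(392) + 1231*(-57) = 1.
So 179*(392) ≡ 1 (mod 1231); multiply by 370: t ≡ 145040 (mod 1231).
Smallest nonnegative: t = 145040 mod 1231 = 1013.

1013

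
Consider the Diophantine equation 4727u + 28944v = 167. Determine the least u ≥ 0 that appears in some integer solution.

gcd(28944, 4727) = 1  (28944 = 6·4727 + 582, 4727 = 8·582 + 71, 582 = 8·71 + 14, 71 = 5·14 + 1, 14 = 14·1).
1 divides 167, so solutions exist.
Back-substituting, 4727·(2039) + 28944·(-333) = 1.
Scale by 167/1 = 167: (u₀, v₀) = (340513, -55611).
General solution: u = 340513 + 28944t, v = -55611 - 4727t for integer t.
u ≥ 0: smallest is 340513 mod 28944 = 22129 (at t = -11), with v = -3614.

22129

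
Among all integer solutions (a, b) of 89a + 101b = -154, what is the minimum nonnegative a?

gcd(101, 89) = 1  (101 = 1×89 + 12, 89 = 7×12 + 5, 12 = 2×5 + 2, 5 = 2×2 + 1, 2 = 2×1).
1 divides -154, so solutions exist.
Back-substituting, 89×(42) + 101×(-37) = 1.
Scale by -154/1 = -154: (a₀, b₀) = (-6468, 5698).
General solution: a = -6468 + 101t, b = 5698 - 89t for integer t.
a ≥ 0: smallest is -6468 mod 101 = 97 (at t = 65), with b = -87.

97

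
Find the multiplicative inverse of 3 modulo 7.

5

gcd(7, 3) = 1.
By Bézout, 3·(-2) + 7·(1) = 1.
So 3·-2 ≡ 1 (mod 7), and -2 mod 7 = 5.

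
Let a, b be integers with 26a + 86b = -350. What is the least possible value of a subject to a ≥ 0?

gcd(86, 26) = 2.
2 divides -350, so solutions exist.
By Bézout, 26×(10) + 86×(-3) = 2.
Scale by -350/2 = -175: (a₀, b₀) = (-1750, 525).
General solution: a = -1750 + 43t, b = 525 - 13t for integer t.
a ≥ 0: smallest is -1750 mod 43 = 13 (at t = 41), with b = -8.

13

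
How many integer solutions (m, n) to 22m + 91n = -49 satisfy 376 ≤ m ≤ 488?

1

gcd(91, 22) = 1.
By Bézout, 22×(29) + 91×(-7) = 1.
Particular solution: (35, -9).
General solution: m = 35 + 91t, n = -9 - 22t for integer t.
376 ≤ 35 + 91t ≤ 488 gives t ∈ [4, 4], which is 1 value.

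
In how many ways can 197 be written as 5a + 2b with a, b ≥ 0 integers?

gcd(5, 2) = 1  (5 = 2·2 + 1, 2 = 2·1).
Back-substituting, 5·(1) + 2·(-2) = 1.
Scale by 197: one solution is (197, -394). Reduce a mod 2: (1, 96).
General: a = 1 + 2t, b = 96 - 5t.
a ≥ 0 ⇒ t ≥ 0; b ≥ 0 ⇒ t ≤ 19. So t ∈ [0, 19]: 20 solutions.

20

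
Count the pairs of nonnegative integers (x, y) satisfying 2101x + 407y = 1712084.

gcd(2101, 407) = 11  (2101 = 5×407 + 66, 407 = 6×66 + 11, 66 = 6×11).
Back-substituting, 2101×(-6) + 407×(31) = 11.
Scale by 155644: one solution is (-933864, 4824964). Reduce x mod 37: (16, 4124).
General: x = 16 + 37t, y = 4124 - 191t.
x ≥ 0 ⇒ t ≥ 0; y ≥ 0 ⇒ t ≤ 21. So t ∈ [0, 21]: 22 solutions.

22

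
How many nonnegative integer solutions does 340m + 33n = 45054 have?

gcd(340, 33) = 1.
By Bézout, 340×(10) + 33×(-103) = 1.
One solution: (24, 1118).
General: m = 24 + 33t, n = 1118 - 340t.
m ≥ 0 ⇒ t ≥ 0; n ≥ 0 ⇒ t ≤ 3. So t ∈ [0, 3]: 4 solutions.

4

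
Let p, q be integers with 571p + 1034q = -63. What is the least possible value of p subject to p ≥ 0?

85

gcd(1034, 571) = 1.
1 divides -63, so solutions exist.
By Bézout, 571×(-67) + 1034×(37) = 1.
Scale by -63/1 = -63: (p₀, q₀) = (4221, -2331).
General solution: p = 4221 + 1034t, q = -2331 - 571t for integer t.
p ≥ 0: smallest is 4221 mod 1034 = 85 (at t = -4), with q = -47.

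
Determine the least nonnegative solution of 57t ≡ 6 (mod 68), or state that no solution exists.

gcd(68, 57) = 1  (68 = 1×57 + 11, 57 = 5×11 + 2, 11 = 5×2 + 1, 2 = 2×1).
1 divides 6, so solutions exist.
Back-substituting, 57×(-31) + 68×(26) = 1.
So 57×(-31) ≡ 1 (mod 68); multiply by 6: t ≡ -186 (mod 68).
Smallest nonnegative: t = -186 mod 68 = 18.

18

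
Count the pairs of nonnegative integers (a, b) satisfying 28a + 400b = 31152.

gcd(400, 28) = 4.
By Bézout, 28·(43) + 400·(-3) = 4.
One solution: (84, 72).
General: a = 84 + 100t, b = 72 - 7t.
a ≥ 0 ⇒ t ≥ 0; b ≥ 0 ⇒ t ≤ 10. So t ∈ [0, 10]: 11 solutions.

11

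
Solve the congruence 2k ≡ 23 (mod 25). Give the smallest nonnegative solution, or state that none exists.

24

gcd(25, 2):
  25 = 12·2 + 1
  2 = 2·1
so gcd(25, 2) = 1.
1 divides 23, so solutions exist.
Back-substitute for Bézout coefficients:
  1 = 25 - 12·2
  ... = 2·(-12) + 25·(1)
So 2·(-12) ≡ 1 (mod 25); multiply by 23: k ≡ -276 (mod 25).
Smallest nonnegative: k = -276 mod 25 = 24.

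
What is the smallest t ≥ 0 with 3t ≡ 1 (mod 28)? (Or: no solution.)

gcd(28, 3) = 1  (28 = 9×3 + 1, 3 = 3×1).
1 divides 1, so solutions exist.
Back-substituting, 3×(-9) + 28×(1) = 1.
So 3×(-9) ≡ 1 (mod 28); multiply by 1: t ≡ -9 (mod 28).
Smallest nonnegative: t = -9 mod 28 = 19.

19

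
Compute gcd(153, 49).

gcd(153, 49) = 1  (153 = 3·49 + 6, 49 = 8·6 + 1, 6 = 6·1).

1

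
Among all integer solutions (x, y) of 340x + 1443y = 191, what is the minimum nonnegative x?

gcd(1443, 340) = 1.
1 divides 191, so solutions exist.
By Bézout, 340*(-539) + 1443*(127) = 1.
Scale by 191/1 = 191: (x₀, y₀) = (-102949, 24257).
General solution: x = -102949 + 1443t, y = 24257 - 340t for integer t.
x ≥ 0: smallest is -102949 mod 1443 = 947 (at t = 72), with y = -223.

947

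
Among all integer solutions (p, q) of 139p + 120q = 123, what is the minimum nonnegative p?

57

gcd(139, 120) = 1.
1 divides 123, so solutions exist.
By Bézout, 139*(19) + 120*(-22) = 1.
Scale by 123/1 = 123: (p₀, q₀) = (2337, -2706).
General solution: p = 2337 + 120t, q = -2706 - 139t for integer t.
p ≥ 0: smallest is 2337 mod 120 = 57 (at t = -19), with q = -65.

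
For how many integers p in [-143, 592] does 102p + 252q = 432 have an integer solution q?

17

gcd(252, 102):
  252 = 2×102 + 48
  102 = 2×48 + 6
  48 = 8×6
so gcd(252, 102) = 6.
Back-substitute for Bézout coefficients:
  6 = 102 - 2×48
  ... = 102×(5) + 252×(-2)
Scale by 72: particular solution (360, -144); reduce p mod 42: (24, -8).
General solution: p = 24 + 42t, q = -8 - 17t for integer t.
-143 ≤ 24 + 42t ≤ 592 gives t ∈ [-3, 13], which is 17 values.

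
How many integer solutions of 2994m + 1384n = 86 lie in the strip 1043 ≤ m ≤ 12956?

gcd(2994, 1384) = 2.
By Bézout, 2994×(49) + 1384×(-106) = 2.
Particular solution: (31, -67).
General solution: m = 31 + 692t, n = -67 - 1497t for integer t.
1043 ≤ 31 + 692t ≤ 12956 gives t ∈ [2, 18], which is 17 values.

17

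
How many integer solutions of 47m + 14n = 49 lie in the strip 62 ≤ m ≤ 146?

6

gcd(47, 14):
  47 = 3·14 + 5
  14 = 2·5 + 4
  5 = 1·4 + 1
  4 = 4·1
so gcd(47, 14) = 1.
Back-substitute for Bézout coefficients:
  1 = 5 - 1·4
  ... = 47·(3) + 14·(-10)
Scale by 49: particular solution (147, -490); reduce m mod 14: (7, -20).
General solution: m = 7 + 14t, n = -20 - 47t for integer t.
62 ≤ 7 + 14t ≤ 146 gives t ∈ [4, 9], which is 6 values.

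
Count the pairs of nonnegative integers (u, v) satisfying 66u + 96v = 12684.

gcd(96, 66) = 6.
By Bézout, 66·(3) + 96·(-2) = 6.
One solution: (6, 128).
General: u = 6 + 16t, v = 128 - 11t.
u ≥ 0 ⇒ t ≥ 0; v ≥ 0 ⇒ t ≤ 11. So t ∈ [0, 11]: 12 solutions.

12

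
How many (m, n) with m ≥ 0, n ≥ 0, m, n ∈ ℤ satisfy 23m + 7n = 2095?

gcd(23, 7):
  23 = 3×7 + 2
  7 = 3×2 + 1
  2 = 2×1
so gcd(23, 7) = 1.
Back-substitute for Bézout coefficients:
  1 = 7 - 3×2
  ... = 23×(-3) + 7×(10)
Scale by 2095: one solution is (-6285, 20950). Reduce m mod 7: (1, 296).
General: m = 1 + 7t, n = 296 - 23t.
m ≥ 0 ⇒ t ≥ 0; n ≥ 0 ⇒ t ≤ 12. So t ∈ [0, 12]: 13 solutions.

13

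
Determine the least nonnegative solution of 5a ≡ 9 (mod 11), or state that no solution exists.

4

gcd(11, 5) = 1.
1 divides 9, so solutions exist.
By Bézout, 5·(-2) + 11·(1) = 1.
So 5·(-2) ≡ 1 (mod 11); multiply by 9: a ≡ -18 (mod 11).
Smallest nonnegative: a = -18 mod 11 = 4.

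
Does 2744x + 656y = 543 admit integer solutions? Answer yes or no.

no

gcd(2744, 656) = 8  (2744 = 4*656 + 120, 656 = 5*120 + 56, 120 = 2*56 + 8, 56 = 7*8).
8 does not divide 543 (remainder 7), so no integer solutions.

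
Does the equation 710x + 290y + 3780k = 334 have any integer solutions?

no

gcd(710, 290):
  710 = 2·290 + 130
  290 = 2·130 + 30
  130 = 4·30 + 10
  30 = 3·10
so gcd(710, 290) = 10.
gcd(10, 3780) = 10.
10 does not divide 334 (remainder 4), so no integer solutions.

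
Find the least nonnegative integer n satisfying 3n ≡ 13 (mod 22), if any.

gcd(22, 3):
  22 = 7·3 + 1
  3 = 3·1
so gcd(22, 3) = 1.
1 divides 13, so solutions exist.
Back-substitute for Bézout coefficients:
  1 = 22 - 7·3
  ... = 3·(-7) + 22·(1)
So 3·(-7) ≡ 1 (mod 22); multiply by 13: n ≡ -91 (mod 22).
Smallest nonnegative: n = -91 mod 22 = 19.

19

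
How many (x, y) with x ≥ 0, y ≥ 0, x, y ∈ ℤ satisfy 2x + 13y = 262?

11

gcd(13, 2):
  13 = 6×2 + 1
  2 = 2×1
so gcd(13, 2) = 1.
Back-substitute for Bézout coefficients:
  1 = 13 - 6×2
  ... = 2×(-6) + 13×(1)
Scale by 262: one solution is (-1572, 262). Reduce x mod 13: (1, 20).
General: x = 1 + 13t, y = 20 - 2t.
x ≥ 0 ⇒ t ≥ 0; y ≥ 0 ⇒ t ≤ 10. So t ∈ [0, 10]: 11 solutions.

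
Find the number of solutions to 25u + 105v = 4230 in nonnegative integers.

8

gcd(105, 25):
  105 = 4·25 + 5
  25 = 5·5
so gcd(105, 25) = 5.
Back-substitute for Bézout coefficients:
  5 = 105 - 4·25
  ... = 25·(-4) + 105·(1)
Scale by 846: one solution is (-3384, 846). Reduce u mod 21: (18, 36).
General: u = 18 + 21t, v = 36 - 5t.
u ≥ 0 ⇒ t ≥ 0; v ≥ 0 ⇒ t ≤ 7. So t ∈ [0, 7]: 8 solutions.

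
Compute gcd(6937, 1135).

1

gcd(6937, 1135):
  6937 = 6·1135 + 127
  1135 = 8·127 + 119
  127 = 1·119 + 8
  119 = 14·8 + 7
  8 = 1·7 + 1
  7 = 7·1
so gcd(6937, 1135) = 1.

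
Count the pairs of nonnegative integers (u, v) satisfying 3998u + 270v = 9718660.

gcd(3998, 270) = 2.
By Bézout, 3998·(-26) + 270·(385) = 2.
One solution: (5, 35921).
General: u = 5 + 135t, v = 35921 - 1999t.
u ≥ 0 ⇒ t ≥ 0; v ≥ 0 ⇒ t ≤ 17. So t ∈ [0, 17]: 18 solutions.

18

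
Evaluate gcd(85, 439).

gcd(439, 85):
  439 = 5·85 + 14
  85 = 6·14 + 1
  14 = 14·1
so gcd(439, 85) = 1.

1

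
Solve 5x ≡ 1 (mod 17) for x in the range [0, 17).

gcd(17, 5) = 1  (17 = 3×5 + 2, 5 = 2×2 + 1, 2 = 2×1).
Back-substituting, 5×(7) + 17×(-2) = 1.
So 5×7 ≡ 1 (mod 17), and 7 mod 17 = 7.

7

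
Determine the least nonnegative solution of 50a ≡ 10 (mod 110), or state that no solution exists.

gcd(110, 50) = 10.
10 divides 10, so solutions exist.
By Bézout, 50·(-2) + 110·(1) = 10.
So 50·(-2) ≡ 10 (mod 110); multiply by 1: a ≡ -2 (mod 11).
Smallest nonnegative: a = -2 mod 11 = 9.

9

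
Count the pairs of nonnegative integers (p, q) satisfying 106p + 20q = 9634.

9

gcd(106, 20) = 2.
By Bézout, 106×(-3) + 20×(16) = 2.
One solution: (9, 434).
General: p = 9 + 10t, q = 434 - 53t.
p ≥ 0 ⇒ t ≥ 0; q ≥ 0 ⇒ t ≤ 8. So t ∈ [0, 8]: 9 solutions.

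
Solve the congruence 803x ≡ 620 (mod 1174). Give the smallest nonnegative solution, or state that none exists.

1166

gcd(1174, 803) = 1.
1 divides 620, so solutions exist.
By Bézout, 803*(231) + 1174*(-158) = 1.
So 803*(231) ≡ 1 (mod 1174); multiply by 620: x ≡ 143220 (mod 1174).
Smallest nonnegative: x = 143220 mod 1174 = 1166.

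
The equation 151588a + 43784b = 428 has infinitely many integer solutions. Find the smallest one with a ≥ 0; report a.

gcd(151588, 43784) = 4  (151588 = 3×43784 + 20236, 43784 = 2×20236 + 3312, 20236 = 6×3312 + 364, 3312 = 9×364 + 36, 364 = 10×36 + 4, 36 = 9×4).
4 divides 428, so solutions exist.
Back-substituting, 151588×(1203) + 43784×(-4165) = 4.
Scale by 428/4 = 107: (a₀, b₀) = (128721, -445655).
General solution: a = 128721 + 10946t, b = -445655 - 37897t for integer t.
a ≥ 0: smallest is 128721 mod 10946 = 8315 (at t = -11), with b = -28788.

8315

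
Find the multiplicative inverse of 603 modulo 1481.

gcd(1481, 603) = 1  (1481 = 2*603 + 275, 603 = 2*275 + 53, 275 = 5*53 + 10, 53 = 5*10 + 3, 10 = 3*3 + 1, 3 = 3*1).
Back-substituting, 603*(-447) + 1481*(182) = 1.
So 603*-447 ≡ 1 (mod 1481), and -447 mod 1481 = 1034.

1034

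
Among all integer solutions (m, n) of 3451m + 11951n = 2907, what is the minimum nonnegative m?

gcd(11951, 3451):
  11951 = 3×3451 + 1598
  3451 = 2×1598 + 255
  1598 = 6×255 + 68
  255 = 3×68 + 51
  68 = 1×51 + 17
  51 = 3×17
so gcd(11951, 3451) = 17.
17 divides 2907, so solutions exist.
Back-substitute for Bézout coefficients:
  17 = 68 - 1×51
  ... = 3451×(-187) + 11951×(54)
Scale by 2907/17 = 171: (m₀, n₀) = (-31977, 9234).
General solution: m = -31977 + 703t, n = 9234 - 203t for integer t.
m ≥ 0: smallest is -31977 mod 703 = 361 (at t = 46), with n = -104.

361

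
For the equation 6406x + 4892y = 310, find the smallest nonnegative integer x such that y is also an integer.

207

gcd(6406, 4892):
  6406 = 1*4892 + 1514
  4892 = 3*1514 + 350
  1514 = 4*350 + 114
  350 = 3*114 + 8
  114 = 14*8 + 2
  8 = 4*2
so gcd(6406, 4892) = 2.
2 divides 310, so solutions exist.
Back-substitute for Bézout coefficients:
  2 = 114 - 14*8
  ... = 6406*(601) + 4892*(-787)
Scale by 310/2 = 155: (x₀, y₀) = (93155, -121985).
General solution: x = 93155 + 2446t, y = -121985 - 3203t for integer t.
x ≥ 0: smallest is 93155 mod 2446 = 207 (at t = -38), with y = -271.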